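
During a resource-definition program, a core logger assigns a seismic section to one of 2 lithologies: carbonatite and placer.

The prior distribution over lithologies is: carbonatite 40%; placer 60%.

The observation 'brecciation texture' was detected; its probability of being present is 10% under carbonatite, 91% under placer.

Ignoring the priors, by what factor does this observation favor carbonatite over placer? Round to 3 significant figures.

Likelihood of this observation under each hypothesis:
  carbonatite: 0.1
  placer: 0.91
Bayes factor = 0.1 / 0.91 ≈ 0.110

0.110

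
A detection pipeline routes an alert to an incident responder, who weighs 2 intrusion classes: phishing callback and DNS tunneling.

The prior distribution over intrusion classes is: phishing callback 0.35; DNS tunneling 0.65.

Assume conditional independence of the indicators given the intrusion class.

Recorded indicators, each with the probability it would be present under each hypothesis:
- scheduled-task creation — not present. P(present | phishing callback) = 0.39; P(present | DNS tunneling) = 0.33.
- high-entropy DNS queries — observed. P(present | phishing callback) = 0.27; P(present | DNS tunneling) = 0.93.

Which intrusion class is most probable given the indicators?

By Bayes' rule with conditional independence, the unnormalized weight for each hypothesis is prior × ∏ likelihoods (using 1 − P(present | H) for each absent indicator):
  phishing callback: 0.35 × (1 − 0.39) × 0.27 = 0.057645
  DNS tunneling: 0.65 × (1 − 0.33) × 0.93 = 0.40501
The unnormalized weights sum to 0.46266.
P(phishing callback | evidence) ≈ 0.057645 / 0.46266 ≈ 0.125
P(DNS tunneling | evidence) ≈ 0.40501 / 0.46266 ≈ 0.875
The largest is 0.875, so DNS tunneling is most probable.

DNS tunneling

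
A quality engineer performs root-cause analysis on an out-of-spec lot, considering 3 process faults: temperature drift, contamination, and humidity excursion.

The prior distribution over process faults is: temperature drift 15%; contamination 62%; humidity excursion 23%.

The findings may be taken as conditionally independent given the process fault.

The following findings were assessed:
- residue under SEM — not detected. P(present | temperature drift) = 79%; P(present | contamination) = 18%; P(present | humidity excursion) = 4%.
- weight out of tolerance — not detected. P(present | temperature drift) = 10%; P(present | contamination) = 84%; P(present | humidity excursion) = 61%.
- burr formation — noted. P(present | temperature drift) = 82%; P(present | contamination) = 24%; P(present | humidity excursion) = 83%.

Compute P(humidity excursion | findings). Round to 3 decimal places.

0.626

Multiply each prior by the joint likelihood of the evidence pattern (using 1 − P(present | H) for each absent finding):
  temperature drift: 0.15 × (1 − 0.79) × (1 − 0.10) × 0.82 = 0.023247
  contamination: 0.62 × (1 − 0.18) × (1 − 0.84) × 0.24 = 0.019523
  humidity excursion: 0.23 × (1 − 0.04) × (1 − 0.61) × 0.83 = 0.071473
The unnormalized weights sum to 0.11424.
P(humidity excursion | evidence) = 0.071473 / 0.11424 ≈ 0.626.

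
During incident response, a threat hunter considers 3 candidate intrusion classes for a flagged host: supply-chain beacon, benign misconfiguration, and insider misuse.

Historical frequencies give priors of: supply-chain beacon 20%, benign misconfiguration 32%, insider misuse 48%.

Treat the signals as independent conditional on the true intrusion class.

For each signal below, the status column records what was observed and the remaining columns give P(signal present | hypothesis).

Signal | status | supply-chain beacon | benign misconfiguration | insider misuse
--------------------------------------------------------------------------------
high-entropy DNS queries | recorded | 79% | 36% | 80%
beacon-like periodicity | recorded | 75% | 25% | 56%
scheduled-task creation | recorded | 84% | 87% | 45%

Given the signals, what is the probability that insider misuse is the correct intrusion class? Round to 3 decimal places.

0.437

By Bayes' rule with conditional independence, the unnormalized weight for each hypothesis is prior × ∏ likelihoods:
  supply-chain beacon: 0.20 × 0.79 × 0.75 × 0.84 = 0.09954
  benign misconfiguration: 0.32 × 0.36 × 0.25 × 0.87 = 0.025056
  insider misuse: 0.48 × 0.80 × 0.56 × 0.45 = 0.096768
Marginal likelihood of the evidence = 0.22136.
P(insider misuse | evidence) = 0.096768 / 0.22136 ≈ 0.437.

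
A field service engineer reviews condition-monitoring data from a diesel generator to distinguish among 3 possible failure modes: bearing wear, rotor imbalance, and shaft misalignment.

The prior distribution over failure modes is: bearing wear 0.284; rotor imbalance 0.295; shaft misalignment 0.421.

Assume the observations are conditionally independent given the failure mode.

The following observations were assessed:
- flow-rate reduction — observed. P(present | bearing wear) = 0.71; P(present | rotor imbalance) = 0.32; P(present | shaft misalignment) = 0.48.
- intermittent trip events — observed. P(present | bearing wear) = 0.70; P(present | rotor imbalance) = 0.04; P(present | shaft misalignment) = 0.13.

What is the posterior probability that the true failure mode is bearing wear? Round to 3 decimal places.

Multiply each prior by the joint likelihood of the evidence pattern:
  bearing wear: 0.284 × 0.71 × 0.70 = 0.14115
  rotor imbalance: 0.295 × 0.32 × 0.04 = 0.003776
  shaft misalignment: 0.421 × 0.48 × 0.13 = 0.02627
The unnormalized weights sum to 0.17119.
P(bearing wear | evidence) = 0.14115 / 0.17119 ≈ 0.824.

0.824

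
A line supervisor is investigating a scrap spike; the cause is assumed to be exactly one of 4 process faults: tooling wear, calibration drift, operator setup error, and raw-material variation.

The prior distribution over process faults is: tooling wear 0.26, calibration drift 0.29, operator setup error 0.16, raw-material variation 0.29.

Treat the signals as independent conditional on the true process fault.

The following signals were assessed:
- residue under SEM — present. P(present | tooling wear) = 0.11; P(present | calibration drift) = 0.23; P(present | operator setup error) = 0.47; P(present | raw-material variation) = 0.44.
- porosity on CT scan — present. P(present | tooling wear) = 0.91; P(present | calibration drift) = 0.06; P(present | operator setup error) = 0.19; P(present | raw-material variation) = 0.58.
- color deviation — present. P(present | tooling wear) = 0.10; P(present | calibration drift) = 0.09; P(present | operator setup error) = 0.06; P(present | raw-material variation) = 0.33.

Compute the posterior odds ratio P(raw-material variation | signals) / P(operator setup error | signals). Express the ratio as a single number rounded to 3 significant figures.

Posterior odds equal prior odds times the likelihood ratio; only the two competing hypotheses matter.
  raw-material variation: 0.29 × 0.44 × 0.58 × 0.33 = 0.024423
  operator setup error: 0.16 × 0.47 × 0.19 × 0.06 = 0.00085728
Odds(raw-material variation : operator setup error) = 0.024423 / 0.00085728 ≈ 28.5.

28.5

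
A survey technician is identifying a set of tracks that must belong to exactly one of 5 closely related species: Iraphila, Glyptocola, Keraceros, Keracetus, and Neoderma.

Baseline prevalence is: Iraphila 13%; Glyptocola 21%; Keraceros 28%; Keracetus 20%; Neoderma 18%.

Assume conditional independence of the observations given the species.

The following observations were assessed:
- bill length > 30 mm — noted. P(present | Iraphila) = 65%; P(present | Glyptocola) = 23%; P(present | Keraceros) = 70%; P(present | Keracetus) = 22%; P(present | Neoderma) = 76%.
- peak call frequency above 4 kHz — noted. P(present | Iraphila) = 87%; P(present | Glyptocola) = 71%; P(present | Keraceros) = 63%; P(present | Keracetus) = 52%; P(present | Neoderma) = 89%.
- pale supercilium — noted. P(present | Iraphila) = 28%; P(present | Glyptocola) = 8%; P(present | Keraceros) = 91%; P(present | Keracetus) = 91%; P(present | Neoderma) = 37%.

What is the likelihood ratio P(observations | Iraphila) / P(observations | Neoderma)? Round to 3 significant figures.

0.633

Take the product of per-observation likelihoods under each hypothesis, then divide.
  Iraphila: 0.65 × 0.87 × 0.28 = 0.15834
  Neoderma: 0.76 × 0.89 × 0.37 = 0.25027
Bayes factor = 0.15834 / 0.25027 ≈ 0.633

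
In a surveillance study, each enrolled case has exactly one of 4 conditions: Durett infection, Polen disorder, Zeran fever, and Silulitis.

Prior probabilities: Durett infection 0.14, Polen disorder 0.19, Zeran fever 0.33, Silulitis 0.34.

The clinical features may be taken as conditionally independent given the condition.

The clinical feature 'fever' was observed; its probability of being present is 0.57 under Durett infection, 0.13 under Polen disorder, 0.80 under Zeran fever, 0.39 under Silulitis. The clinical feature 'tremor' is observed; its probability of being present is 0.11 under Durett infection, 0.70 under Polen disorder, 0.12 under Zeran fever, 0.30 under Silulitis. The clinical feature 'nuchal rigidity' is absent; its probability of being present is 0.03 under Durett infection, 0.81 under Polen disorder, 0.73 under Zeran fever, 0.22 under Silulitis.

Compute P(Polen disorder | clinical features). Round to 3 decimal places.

0.064

For each hypothesis, the unnormalized posterior weight is prior × product of the clinical feature likelihoods (using 1 − P(present | H) for each absent clinical feature):
  Durett infection: 0.14 × 0.57 × 0.11 × (1 − 0.03) = 0.0085147
  Polen disorder: 0.19 × 0.13 × 0.70 × (1 − 0.81) = 0.0032851
  Zeran fever: 0.33 × 0.80 × 0.12 × (1 − 0.73) = 0.0085536
  Silulitis: 0.34 × 0.39 × 0.30 × (1 − 0.22) = 0.031028
The unnormalized weights sum to 0.051382.
P(Polen disorder | evidence) = 0.0032851 / 0.051382 ≈ 0.064.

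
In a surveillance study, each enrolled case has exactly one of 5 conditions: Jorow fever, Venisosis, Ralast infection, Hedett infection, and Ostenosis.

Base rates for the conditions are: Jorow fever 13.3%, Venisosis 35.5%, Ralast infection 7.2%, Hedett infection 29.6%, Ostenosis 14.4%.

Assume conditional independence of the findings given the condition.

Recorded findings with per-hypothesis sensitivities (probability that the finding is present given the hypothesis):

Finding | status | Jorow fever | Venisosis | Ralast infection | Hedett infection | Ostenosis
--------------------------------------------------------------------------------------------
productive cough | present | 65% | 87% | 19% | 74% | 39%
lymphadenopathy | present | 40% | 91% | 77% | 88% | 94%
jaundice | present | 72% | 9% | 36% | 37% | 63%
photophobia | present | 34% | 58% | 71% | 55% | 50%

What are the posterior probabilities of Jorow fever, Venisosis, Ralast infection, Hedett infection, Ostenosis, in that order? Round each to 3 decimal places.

Multiply each prior by the joint likelihood of the evidence pattern:
  Jorow fever: 0.133 × 0.65 × 0.40 × 0.72 × 0.34 = 0.0084652
  Venisosis: 0.355 × 0.87 × 0.91 × 0.09 × 0.58 = 0.014671
  Ralast infection: 0.072 × 0.19 × 0.77 × 0.36 × 0.71 = 0.0026924
  Hedett infection: 0.296 × 0.74 × 0.88 × 0.37 × 0.55 = 0.039226
  Ostenosis: 0.144 × 0.39 × 0.94 × 0.63 × 0.50 = 0.016629
Normalizing constant Z = 0.0084652 + 0.014671 + 0.0026924 + 0.039226 + 0.016629 = 0.081683.
P(Jorow fever | evidence) = 0.0084652 / 0.081683 ≈ 0.104
P(Venisosis | evidence) = 0.014671 / 0.081683 ≈ 0.180
P(Ralast infection | evidence) = 0.0026924 / 0.081683 ≈ 0.033
P(Hedett infection | evidence) = 0.039226 / 0.081683 ≈ 0.480
P(Ostenosis | evidence) = 0.016629 / 0.081683 ≈ 0.204

0.104, 0.180, 0.033, 0.480, 0.204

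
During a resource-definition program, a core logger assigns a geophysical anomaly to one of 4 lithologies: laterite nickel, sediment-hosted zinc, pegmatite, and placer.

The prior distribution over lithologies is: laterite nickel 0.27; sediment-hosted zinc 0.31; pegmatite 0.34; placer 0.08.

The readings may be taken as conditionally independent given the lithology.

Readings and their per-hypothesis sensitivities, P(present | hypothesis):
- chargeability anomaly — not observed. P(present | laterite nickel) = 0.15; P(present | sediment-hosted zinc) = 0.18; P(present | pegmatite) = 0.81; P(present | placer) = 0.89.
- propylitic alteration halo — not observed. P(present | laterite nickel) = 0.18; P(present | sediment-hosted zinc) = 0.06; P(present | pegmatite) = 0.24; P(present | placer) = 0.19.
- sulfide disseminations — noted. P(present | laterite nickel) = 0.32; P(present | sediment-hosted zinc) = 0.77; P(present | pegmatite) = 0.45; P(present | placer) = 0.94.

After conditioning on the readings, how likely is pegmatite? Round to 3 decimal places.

0.081

Multiply each prior by the joint likelihood of the reading pattern (using 1 − P(present | H) for each absent reading):
  laterite nickel: 0.27 × (1 − 0.15) × (1 − 0.18) × 0.32 = 0.060221
  sediment-hosted zinc: 0.31 × (1 − 0.18) × (1 − 0.06) × 0.77 = 0.18399
  pegmatite: 0.34 × (1 − 0.81) × (1 − 0.24) × 0.45 = 0.022093
  placer: 0.08 × (1 − 0.89) × (1 − 0.19) × 0.94 = 0.0067003
The unnormalized weights sum to 0.273.
P(pegmatite | evidence) = 0.022093 / 0.273 ≈ 0.081.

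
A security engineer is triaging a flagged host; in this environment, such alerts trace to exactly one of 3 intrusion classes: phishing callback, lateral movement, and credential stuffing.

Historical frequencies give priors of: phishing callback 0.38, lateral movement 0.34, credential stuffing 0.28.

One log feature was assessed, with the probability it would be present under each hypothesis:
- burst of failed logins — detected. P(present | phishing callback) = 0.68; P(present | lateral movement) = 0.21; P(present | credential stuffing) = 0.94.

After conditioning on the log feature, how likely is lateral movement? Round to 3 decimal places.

By Bayes' rule, the unnormalized weight for each hypothesis is prior × likelihood:
  phishing callback: 0.38 × 0.68 = 0.2584
  lateral movement: 0.34 × 0.21 = 0.0714
  credential stuffing: 0.28 × 0.94 = 0.2632
Marginal likelihood of the evidence = 0.593.
P(lateral movement | evidence) = 0.0714 / 0.593 ≈ 0.120.

0.120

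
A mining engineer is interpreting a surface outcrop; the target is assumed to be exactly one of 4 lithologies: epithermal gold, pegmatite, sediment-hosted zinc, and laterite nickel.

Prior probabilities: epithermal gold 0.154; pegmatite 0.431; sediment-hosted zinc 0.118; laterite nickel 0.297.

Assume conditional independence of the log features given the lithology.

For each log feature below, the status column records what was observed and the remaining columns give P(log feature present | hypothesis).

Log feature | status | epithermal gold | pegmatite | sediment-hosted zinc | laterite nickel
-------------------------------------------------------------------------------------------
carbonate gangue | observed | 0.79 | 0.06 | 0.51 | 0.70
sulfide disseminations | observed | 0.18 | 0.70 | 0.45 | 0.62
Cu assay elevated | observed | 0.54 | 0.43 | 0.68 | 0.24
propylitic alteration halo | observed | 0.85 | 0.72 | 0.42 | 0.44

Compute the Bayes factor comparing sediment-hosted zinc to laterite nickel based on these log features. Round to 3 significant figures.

1.43

Take the product of per-log feature likelihoods under each hypothesis, then divide.
  sediment-hosted zinc: 0.51 × 0.45 × 0.68 × 0.42 = 0.065545
  laterite nickel: 0.70 × 0.62 × 0.24 × 0.44 = 0.04583
Bayes factor = 0.065545 / 0.04583 ≈ 1.43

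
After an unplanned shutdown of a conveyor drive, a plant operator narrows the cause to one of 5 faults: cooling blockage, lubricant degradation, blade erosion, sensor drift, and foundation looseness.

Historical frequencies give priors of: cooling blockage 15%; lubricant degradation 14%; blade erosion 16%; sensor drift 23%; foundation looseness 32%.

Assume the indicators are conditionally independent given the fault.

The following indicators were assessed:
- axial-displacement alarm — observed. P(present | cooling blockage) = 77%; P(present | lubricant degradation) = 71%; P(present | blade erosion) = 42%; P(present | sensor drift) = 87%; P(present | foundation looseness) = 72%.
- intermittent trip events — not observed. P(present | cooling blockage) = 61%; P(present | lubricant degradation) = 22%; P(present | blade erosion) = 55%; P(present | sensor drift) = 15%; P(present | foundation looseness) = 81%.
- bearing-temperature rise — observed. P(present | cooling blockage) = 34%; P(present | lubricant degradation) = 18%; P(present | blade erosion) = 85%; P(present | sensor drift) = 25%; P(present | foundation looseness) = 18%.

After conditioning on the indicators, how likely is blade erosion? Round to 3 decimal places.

0.244

For each hypothesis, the unnormalized posterior weight is prior × product of the indicator likelihoods (using 1 − P(present | H) for each absent indicator):
  cooling blockage: 0.15 × 0.77 × (1 − 0.61) × 0.34 = 0.015315
  lubricant degradation: 0.14 × 0.71 × (1 − 0.22) × 0.18 = 0.013956
  blade erosion: 0.16 × 0.42 × (1 − 0.55) × 0.85 = 0.025704
  sensor drift: 0.23 × 0.87 × (1 − 0.15) × 0.25 = 0.042521
  foundation looseness: 0.32 × 0.72 × (1 − 0.81) × 0.18 = 0.0078797
The unnormalized weights sum to 0.10538.
P(blade erosion | evidence) = 0.025704 / 0.10538 ≈ 0.244.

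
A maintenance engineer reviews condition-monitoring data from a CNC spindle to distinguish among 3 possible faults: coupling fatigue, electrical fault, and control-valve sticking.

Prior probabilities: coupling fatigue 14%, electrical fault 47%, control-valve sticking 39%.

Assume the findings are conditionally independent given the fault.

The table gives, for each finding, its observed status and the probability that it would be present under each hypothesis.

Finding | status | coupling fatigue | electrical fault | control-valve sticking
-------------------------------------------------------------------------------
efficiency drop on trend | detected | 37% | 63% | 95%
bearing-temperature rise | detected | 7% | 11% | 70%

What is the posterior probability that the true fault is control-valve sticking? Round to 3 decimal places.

By Bayes' rule with conditional independence, the unnormalized weight for each hypothesis is prior × ∏ likelihoods:
  coupling fatigue: 0.14 × 0.37 × 0.07 = 0.003626
  electrical fault: 0.47 × 0.63 × 0.11 = 0.032571
  control-valve sticking: 0.39 × 0.95 × 0.70 = 0.25935
The unnormalized weights sum to 0.29555.
P(control-valve sticking | evidence) = 0.25935 / 0.29555 ≈ 0.878.

0.878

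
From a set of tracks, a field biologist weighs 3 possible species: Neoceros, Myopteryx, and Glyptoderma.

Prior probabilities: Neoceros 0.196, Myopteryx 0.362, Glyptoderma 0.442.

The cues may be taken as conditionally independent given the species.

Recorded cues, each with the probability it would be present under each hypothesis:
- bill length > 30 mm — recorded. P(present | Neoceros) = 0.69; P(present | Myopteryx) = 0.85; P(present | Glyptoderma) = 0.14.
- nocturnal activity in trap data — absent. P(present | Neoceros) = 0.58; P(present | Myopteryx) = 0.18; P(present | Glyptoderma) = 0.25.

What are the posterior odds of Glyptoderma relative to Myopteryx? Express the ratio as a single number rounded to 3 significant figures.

Posterior odds equal prior odds times the likelihood ratio; only the two competing hypotheses matter (using 1 − P(present | H) for each absent cue).
  Glyptoderma: 0.442 × 0.14 × (1 − 0.25) = 0.04641
  Myopteryx: 0.362 × 0.85 × (1 − 0.18) = 0.25231
Posterior odds = 0.04641 / 0.25231 ≈ 0.184.

0.184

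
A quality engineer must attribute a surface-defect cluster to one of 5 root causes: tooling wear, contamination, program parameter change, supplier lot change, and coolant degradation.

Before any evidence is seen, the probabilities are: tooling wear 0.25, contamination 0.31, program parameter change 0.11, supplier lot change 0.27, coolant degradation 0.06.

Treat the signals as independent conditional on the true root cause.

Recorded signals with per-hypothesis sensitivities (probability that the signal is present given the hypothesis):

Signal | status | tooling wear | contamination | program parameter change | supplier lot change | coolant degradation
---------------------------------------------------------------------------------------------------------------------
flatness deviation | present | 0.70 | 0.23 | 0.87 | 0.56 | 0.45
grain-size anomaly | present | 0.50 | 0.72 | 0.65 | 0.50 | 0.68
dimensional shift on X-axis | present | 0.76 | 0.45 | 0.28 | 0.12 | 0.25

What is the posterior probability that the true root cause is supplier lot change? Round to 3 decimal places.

0.075

Multiply each prior by the joint likelihood of the signal pattern:
  tooling wear: 0.25 × 0.70 × 0.50 × 0.76 = 0.0665
  contamination: 0.31 × 0.23 × 0.72 × 0.45 = 0.023101
  program parameter change: 0.11 × 0.87 × 0.65 × 0.28 = 0.017417
  supplier lot change: 0.27 × 0.56 × 0.50 × 0.12 = 0.009072
  coolant degradation: 0.06 × 0.45 × 0.68 × 0.25 = 0.00459
The unnormalized weights sum to 0.12068.
P(supplier lot change | evidence) = 0.009072 / 0.12068 ≈ 0.075.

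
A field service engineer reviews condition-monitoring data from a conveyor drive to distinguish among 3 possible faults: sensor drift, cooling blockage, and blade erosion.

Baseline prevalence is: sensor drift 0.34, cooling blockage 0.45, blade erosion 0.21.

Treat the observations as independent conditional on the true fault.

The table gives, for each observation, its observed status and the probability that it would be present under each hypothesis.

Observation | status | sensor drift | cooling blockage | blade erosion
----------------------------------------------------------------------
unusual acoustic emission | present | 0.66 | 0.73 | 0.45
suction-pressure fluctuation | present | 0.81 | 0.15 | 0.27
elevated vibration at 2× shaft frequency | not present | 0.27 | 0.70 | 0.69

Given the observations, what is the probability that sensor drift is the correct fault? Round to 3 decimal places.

0.854

By Bayes' rule with conditional independence, the unnormalized weight for each hypothesis is prior × ∏ likelihoods (using 1 − P(present | H) for each absent observation):
  sensor drift: 0.34 × 0.66 × 0.81 × (1 − 0.27) = 0.13269
  cooling blockage: 0.45 × 0.73 × 0.15 × (1 − 0.70) = 0.014783
  blade erosion: 0.21 × 0.45 × 0.27 × (1 − 0.69) = 0.0079097
Marginal likelihood of the evidence = 0.15538.
P(sensor drift | evidence) = 0.13269 / 0.15538 ≈ 0.854.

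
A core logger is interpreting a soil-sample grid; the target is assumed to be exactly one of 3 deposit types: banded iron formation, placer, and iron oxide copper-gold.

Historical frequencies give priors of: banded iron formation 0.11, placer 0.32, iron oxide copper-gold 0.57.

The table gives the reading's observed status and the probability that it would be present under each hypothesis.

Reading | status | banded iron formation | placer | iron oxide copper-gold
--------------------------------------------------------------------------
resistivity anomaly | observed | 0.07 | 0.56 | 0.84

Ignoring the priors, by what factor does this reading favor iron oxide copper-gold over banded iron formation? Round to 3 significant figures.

12.0

Likelihood of this reading under each hypothesis:
  iron oxide copper-gold: 0.84
  banded iron formation: 0.07
Bayes factor = 0.84 / 0.07 ≈ 12.0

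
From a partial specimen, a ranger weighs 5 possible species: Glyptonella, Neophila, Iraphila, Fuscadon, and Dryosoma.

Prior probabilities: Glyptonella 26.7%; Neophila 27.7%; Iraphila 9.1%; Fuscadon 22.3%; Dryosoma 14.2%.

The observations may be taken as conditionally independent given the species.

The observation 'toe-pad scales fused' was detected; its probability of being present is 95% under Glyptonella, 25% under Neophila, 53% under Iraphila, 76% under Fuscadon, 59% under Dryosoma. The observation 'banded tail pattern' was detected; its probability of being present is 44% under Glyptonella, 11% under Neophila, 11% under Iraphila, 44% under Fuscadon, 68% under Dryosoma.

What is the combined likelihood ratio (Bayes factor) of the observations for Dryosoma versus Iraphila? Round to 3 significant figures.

6.88

The Bayes factor is the ratio of the joint likelihoods of the evidence pattern under the two hypotheses.
  Dryosoma: 0.59 × 0.68 = 0.4012
  Iraphila: 0.53 × 0.11 = 0.0583
Bayes factor = 0.4012 / 0.0583 ≈ 6.88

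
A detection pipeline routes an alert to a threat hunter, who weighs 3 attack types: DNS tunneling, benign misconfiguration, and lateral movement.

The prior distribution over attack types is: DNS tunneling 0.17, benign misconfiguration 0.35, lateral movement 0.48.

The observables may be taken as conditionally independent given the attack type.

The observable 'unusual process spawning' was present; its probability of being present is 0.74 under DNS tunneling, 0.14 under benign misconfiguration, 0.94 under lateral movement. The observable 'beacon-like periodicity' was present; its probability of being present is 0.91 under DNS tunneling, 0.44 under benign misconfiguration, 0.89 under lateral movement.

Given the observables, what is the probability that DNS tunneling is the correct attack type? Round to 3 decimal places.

By Bayes' rule with conditional independence, the unnormalized weight for each hypothesis is prior × ∏ likelihoods:
  DNS tunneling: 0.17 × 0.74 × 0.91 = 0.11448
  benign misconfiguration: 0.35 × 0.14 × 0.44 = 0.02156
  lateral movement: 0.48 × 0.94 × 0.89 = 0.40157
Marginal likelihood of the evidence = 0.53761.
P(DNS tunneling | evidence) = 0.11448 / 0.53761 ≈ 0.213.

0.213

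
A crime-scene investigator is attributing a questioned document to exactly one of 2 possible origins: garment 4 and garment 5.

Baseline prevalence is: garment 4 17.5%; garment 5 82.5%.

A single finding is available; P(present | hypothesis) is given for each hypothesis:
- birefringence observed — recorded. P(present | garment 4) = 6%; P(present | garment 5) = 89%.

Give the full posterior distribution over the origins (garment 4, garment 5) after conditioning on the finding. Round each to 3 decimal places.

0.014, 0.986

By Bayes' rule, the unnormalized weight for each hypothesis is prior × likelihood:
  garment 4: 0.175 × 0.06 = 0.0105
  garment 5: 0.825 × 0.89 = 0.73425
The unnormalized weights sum to 0.74475.
P(garment 4 | evidence) = 0.0105 / 0.74475 ≈ 0.014
P(garment 5 | evidence) = 0.73425 / 0.74475 ≈ 0.986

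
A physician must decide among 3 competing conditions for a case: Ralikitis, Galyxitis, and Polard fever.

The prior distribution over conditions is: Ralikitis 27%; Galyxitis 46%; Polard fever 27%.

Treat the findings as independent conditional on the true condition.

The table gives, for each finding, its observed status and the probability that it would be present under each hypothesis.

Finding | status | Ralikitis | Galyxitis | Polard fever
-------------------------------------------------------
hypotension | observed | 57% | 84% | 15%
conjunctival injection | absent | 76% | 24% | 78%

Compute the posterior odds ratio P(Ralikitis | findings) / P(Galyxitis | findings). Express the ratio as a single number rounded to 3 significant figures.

Posterior odds equal prior odds times the likelihood ratio; only the two competing hypotheses matter (using 1 − P(present | H) for each absent finding).
  Ralikitis: 0.27 × 0.57 × (1 − 0.76) = 0.036936
  Galyxitis: 0.46 × 0.84 × (1 − 0.24) = 0.29366
Posterior odds = 0.036936 / 0.29366 ≈ 0.126.

0.126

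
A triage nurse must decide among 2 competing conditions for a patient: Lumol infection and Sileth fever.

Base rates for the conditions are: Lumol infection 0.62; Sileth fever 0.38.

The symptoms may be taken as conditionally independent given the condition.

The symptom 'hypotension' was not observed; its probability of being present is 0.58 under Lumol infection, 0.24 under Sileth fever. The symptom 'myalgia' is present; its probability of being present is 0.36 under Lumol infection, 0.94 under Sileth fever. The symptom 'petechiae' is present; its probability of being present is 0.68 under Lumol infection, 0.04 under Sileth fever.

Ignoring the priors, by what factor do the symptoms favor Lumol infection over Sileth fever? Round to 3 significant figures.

Joint likelihood of the symptom pattern under each hypothesis (using 1 − P(present | H) for each absent symptom):
  Lumol infection: (1 − 0.58) × 0.36 × 0.68 = 0.10282
  Sileth fever: (1 − 0.24) × 0.94 × 0.04 = 0.028576
Bayes factor = 0.10282 / 0.028576 ≈ 3.60

3.60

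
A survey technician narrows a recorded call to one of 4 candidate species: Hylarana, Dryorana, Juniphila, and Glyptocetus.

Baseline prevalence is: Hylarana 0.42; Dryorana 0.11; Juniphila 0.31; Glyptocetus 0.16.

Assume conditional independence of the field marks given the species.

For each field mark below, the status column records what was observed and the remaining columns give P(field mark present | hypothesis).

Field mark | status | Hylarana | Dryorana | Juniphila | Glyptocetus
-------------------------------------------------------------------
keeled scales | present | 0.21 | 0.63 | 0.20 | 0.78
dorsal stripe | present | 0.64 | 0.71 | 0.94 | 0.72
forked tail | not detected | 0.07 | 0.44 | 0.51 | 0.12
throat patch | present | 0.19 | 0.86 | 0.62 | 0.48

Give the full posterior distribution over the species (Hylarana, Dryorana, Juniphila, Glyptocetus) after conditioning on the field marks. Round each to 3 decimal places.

0.112, 0.265, 0.198, 0.425

By Bayes' rule with conditional independence, the unnormalized weight for each hypothesis is prior × ∏ likelihoods (using 1 − P(present | H) for each absent field mark):
  Hylarana: 0.42 × 0.21 × 0.64 × (1 − 0.07) × 0.19 = 0.0099744
  Dryorana: 0.11 × 0.63 × 0.71 × (1 − 0.44) × 0.86 = 0.023696
  Juniphila: 0.31 × 0.20 × 0.94 × (1 − 0.51) × 0.62 = 0.017705
  Glyptocetus: 0.16 × 0.78 × 0.72 × (1 − 0.12) × 0.48 = 0.037955
Marginal likelihood of the evidence = 0.089331.
P(Hylarana | evidence) = 0.0099744 / 0.089331 ≈ 0.112
P(Dryorana | evidence) = 0.023696 / 0.089331 ≈ 0.265
P(Juniphila | evidence) = 0.017705 / 0.089331 ≈ 0.198
P(Glyptocetus | evidence) = 0.037955 / 0.089331 ≈ 0.425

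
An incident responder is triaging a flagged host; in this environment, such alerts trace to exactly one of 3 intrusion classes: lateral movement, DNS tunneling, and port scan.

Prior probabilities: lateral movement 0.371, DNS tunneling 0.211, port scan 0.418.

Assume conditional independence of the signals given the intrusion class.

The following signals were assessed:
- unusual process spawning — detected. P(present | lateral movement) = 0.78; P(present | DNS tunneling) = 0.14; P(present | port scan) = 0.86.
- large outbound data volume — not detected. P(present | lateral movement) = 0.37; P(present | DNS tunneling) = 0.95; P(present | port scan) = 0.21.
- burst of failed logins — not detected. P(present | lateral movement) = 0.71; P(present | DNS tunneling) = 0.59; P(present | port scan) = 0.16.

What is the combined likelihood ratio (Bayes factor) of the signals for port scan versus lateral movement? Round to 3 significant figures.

4.00

The Bayes factor is the ratio of the joint likelihoods of the signal pattern under the two hypotheses (using 1 − P(present | H) for each absent signal).
  port scan: 0.86 × (1 − 0.21) × (1 − 0.16) = 0.5707
  lateral movement: 0.78 × (1 − 0.37) × (1 − 0.71) = 0.14251
Bayes factor = 0.5707 / 0.14251 ≈ 4.00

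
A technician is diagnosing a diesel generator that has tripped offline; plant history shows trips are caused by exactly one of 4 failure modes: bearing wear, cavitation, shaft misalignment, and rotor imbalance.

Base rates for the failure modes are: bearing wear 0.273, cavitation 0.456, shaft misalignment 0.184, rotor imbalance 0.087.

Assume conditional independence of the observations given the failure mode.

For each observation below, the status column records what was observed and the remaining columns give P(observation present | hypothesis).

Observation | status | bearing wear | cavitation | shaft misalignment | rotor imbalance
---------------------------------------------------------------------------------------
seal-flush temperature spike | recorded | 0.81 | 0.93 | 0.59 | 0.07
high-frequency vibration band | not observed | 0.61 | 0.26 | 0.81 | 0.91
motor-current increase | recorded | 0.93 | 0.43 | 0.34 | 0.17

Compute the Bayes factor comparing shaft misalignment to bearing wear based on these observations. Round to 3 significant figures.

0.130

Joint likelihood of the evidence pattern under each hypothesis (using 1 − P(present | H) for each absent observation):
  shaft misalignment: 0.59 × (1 − 0.81) × 0.34 = 0.038114
  bearing wear: 0.81 × (1 − 0.61) × 0.93 = 0.29379
Bayes factor = 0.038114 / 0.29379 ≈ 0.130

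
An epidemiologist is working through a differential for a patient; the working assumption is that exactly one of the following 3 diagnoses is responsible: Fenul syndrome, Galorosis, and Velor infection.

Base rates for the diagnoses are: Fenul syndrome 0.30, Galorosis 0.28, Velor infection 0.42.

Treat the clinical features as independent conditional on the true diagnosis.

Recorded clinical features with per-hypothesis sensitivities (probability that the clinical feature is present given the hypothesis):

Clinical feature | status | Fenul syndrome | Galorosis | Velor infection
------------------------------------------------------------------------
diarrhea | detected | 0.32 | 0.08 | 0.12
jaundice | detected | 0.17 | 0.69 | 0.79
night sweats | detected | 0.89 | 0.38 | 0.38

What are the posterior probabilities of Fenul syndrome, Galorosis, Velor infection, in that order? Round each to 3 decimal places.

0.409, 0.165, 0.426

For each hypothesis, the unnormalized posterior weight is prior × product of the clinical feature likelihoods:
  Fenul syndrome: 0.30 × 0.32 × 0.17 × 0.89 = 0.014525
  Galorosis: 0.28 × 0.08 × 0.69 × 0.38 = 0.0058733
  Velor infection: 0.42 × 0.12 × 0.79 × 0.38 = 0.01513
Normalizing constant Z = 0.014525 + 0.0058733 + 0.01513 = 0.035528.
P(Fenul syndrome | evidence) = 0.014525 / 0.035528 ≈ 0.409
P(Galorosis | evidence) = 0.0058733 / 0.035528 ≈ 0.165
P(Velor infection | evidence) = 0.01513 / 0.035528 ≈ 0.426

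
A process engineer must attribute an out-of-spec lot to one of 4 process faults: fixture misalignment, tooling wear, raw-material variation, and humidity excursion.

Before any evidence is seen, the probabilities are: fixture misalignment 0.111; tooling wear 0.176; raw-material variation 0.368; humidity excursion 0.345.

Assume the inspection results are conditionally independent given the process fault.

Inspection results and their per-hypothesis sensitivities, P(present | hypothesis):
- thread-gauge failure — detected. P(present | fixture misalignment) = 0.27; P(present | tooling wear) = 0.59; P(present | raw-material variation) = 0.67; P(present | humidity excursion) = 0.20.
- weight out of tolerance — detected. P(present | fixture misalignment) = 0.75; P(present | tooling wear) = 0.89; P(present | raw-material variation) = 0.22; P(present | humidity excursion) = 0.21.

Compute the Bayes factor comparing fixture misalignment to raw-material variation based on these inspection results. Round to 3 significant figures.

Take the product of per-inspection result likelihoods under each hypothesis, then divide.
  fixture misalignment: 0.27 × 0.75 = 0.2025
  raw-material variation: 0.67 × 0.22 = 0.1474
Bayes factor = 0.2025 / 0.1474 ≈ 1.37

1.37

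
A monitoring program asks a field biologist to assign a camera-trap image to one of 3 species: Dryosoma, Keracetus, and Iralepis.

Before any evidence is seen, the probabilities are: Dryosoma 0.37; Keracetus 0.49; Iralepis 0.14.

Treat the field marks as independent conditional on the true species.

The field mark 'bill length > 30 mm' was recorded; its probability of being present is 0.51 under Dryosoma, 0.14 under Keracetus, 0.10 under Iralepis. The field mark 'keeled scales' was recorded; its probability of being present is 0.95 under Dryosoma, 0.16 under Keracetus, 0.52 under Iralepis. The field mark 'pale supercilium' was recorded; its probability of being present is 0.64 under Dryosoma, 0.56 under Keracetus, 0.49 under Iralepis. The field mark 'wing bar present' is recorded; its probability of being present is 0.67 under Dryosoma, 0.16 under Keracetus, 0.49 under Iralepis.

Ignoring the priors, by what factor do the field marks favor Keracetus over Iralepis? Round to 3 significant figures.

0.161

Joint likelihood of the field mark pattern under each hypothesis:
  Keracetus: 0.14 × 0.16 × 0.56 × 0.16 = 0.002007
  Iralepis: 0.10 × 0.52 × 0.49 × 0.49 = 0.012485
Bayes factor = 0.002007 / 0.012485 ≈ 0.161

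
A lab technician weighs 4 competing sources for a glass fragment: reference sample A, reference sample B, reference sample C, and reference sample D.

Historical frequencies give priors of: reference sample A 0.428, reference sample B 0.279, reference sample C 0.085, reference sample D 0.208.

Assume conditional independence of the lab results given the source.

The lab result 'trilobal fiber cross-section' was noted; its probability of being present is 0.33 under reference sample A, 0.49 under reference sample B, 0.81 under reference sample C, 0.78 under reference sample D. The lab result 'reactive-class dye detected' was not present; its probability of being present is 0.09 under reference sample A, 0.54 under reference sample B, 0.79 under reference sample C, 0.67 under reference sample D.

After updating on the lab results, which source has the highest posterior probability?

reference sample A

Multiply each prior by the joint likelihood of the lab result pattern (using 1 − P(present | H) for each absent lab result):
  reference sample A: 0.428 × 0.33 × (1 − 0.09) = 0.12853
  reference sample B: 0.279 × 0.49 × (1 − 0.54) = 0.062887
  reference sample C: 0.085 × 0.81 × (1 − 0.79) = 0.014458
  reference sample D: 0.208 × 0.78 × (1 − 0.67) = 0.053539
Normalizing constant Z = 0.12853 + 0.062887 + 0.014458 + 0.053539 = 0.25941.
P(reference sample A | evidence) ≈ 0.12853 / 0.25941 ≈ 0.495
P(reference sample B | evidence) ≈ 0.062887 / 0.25941 ≈ 0.242
P(reference sample C | evidence) ≈ 0.014458 / 0.25941 ≈ 0.056
P(reference sample D | evidence) ≈ 0.053539 / 0.25941 ≈ 0.206
The largest is 0.495, so reference sample A is most probable.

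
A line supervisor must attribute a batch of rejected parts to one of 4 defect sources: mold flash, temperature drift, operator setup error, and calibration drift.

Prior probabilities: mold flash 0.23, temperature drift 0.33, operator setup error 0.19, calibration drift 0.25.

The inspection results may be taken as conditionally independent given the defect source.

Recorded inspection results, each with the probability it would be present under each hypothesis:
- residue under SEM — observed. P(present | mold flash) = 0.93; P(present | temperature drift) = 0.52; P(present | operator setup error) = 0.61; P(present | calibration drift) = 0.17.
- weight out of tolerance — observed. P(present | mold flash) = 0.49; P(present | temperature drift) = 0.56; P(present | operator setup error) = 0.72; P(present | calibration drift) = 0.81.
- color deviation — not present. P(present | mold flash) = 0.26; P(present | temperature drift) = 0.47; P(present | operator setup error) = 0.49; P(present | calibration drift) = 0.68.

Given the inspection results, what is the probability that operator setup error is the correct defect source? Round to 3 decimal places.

0.234

Multiply each prior by the joint likelihood of the inspection result pattern (using 1 − P(present | H) for each absent inspection result):
  mold flash: 0.23 × 0.93 × 0.49 × (1 − 0.26) = 0.07756
  temperature drift: 0.33 × 0.52 × 0.56 × (1 − 0.47) = 0.050931
  operator setup error: 0.19 × 0.61 × 0.72 × (1 − 0.49) = 0.042558
  calibration drift: 0.25 × 0.17 × 0.81 × (1 − 0.68) = 0.011016
Marginal likelihood of the evidence = 0.18207.
P(operator setup error | evidence) = 0.042558 / 0.18207 ≈ 0.234.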